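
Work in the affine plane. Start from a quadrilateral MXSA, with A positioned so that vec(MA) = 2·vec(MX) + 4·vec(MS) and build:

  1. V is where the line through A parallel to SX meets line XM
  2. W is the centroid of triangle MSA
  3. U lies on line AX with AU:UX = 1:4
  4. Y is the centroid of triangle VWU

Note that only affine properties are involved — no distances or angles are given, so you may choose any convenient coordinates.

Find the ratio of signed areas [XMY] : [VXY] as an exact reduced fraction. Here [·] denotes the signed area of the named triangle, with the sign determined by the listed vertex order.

[XMY]:[VXY] = 1/5

Choose coordinates M = (0, 0), X = (1, 0), S = (0, 1), A = (2, 4).
1. V is where the line through A parallel to SX meets line XM ⇒ V = (6, 0)
2. W is the centroid of triangle MSA ⇒ W = (2/3, 5/3)
3. U lies on line AX with AU:UX = 1:4 ⇒ U = (9/5, 16/5)
4. Y is the centroid of triangle VWU ⇒ Y = (127/45, 73/45)
2·[XMY] = -73/45, 2·[VXY] = -73/9
[XMY]:[VXY] = -73/45:-73/9 = 1/5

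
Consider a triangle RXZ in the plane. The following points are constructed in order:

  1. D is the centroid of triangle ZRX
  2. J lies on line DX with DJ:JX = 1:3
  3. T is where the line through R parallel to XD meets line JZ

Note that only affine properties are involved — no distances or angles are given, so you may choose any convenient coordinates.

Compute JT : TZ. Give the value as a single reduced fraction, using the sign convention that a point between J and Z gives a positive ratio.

Work in coordinates with R = (0, 0), X = (1, 0), Z = (0, 1).
1. D is the centroid of triangle ZRX ⇒ D = (1/3, 1/3)
2. J lies on line DX with DJ:JX = 1:3 ⇒ J = (1/2, 1/4)
3. T is where the line through R parallel to XD meets line JZ ⇒ T = (1, -1/2)
T = J + t·(Z−J) with t = -1, so JT:TZ = t:(1−t) = -1:2

JT:TZ = -1/2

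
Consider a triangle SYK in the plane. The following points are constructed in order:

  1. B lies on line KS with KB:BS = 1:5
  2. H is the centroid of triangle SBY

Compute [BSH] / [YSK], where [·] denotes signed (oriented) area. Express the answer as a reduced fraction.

[BSH]:[YSK] = -5/18

Assign S = (0, 0), Y = (1, 0), K = (0, 1) — the answer is frame-independent, so this choice is without loss of generality.
1. B lies on line KS with KB:BS = 1:5 ⇒ B = (0, 5/6)
2. H is the centroid of triangle SBY ⇒ H = (1/3, 5/18)
2·[BSH] = 5/18, 2·[YSK] = -1
[BSH]:[YSK] = 5/18:-1 = -5/18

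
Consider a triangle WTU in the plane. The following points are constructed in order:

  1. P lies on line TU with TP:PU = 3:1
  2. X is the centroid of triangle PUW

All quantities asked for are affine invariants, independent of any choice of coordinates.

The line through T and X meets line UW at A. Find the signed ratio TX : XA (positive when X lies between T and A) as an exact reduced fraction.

TX:XA = 11

Choose coordinates W = (0, 0), T = (1, 0), U = (0, 1).
1. P lies on line TU with TP:PU = 3:1 ⇒ P = (1/4, 3/4)
2. X is the centroid of triangle PUW ⇒ X = (1/12, 7/12)
line TX meets UW at A = (0, 7/11)
X = T + t·(A−T) with t = 11/12, so TX:XA = 11/12:1/12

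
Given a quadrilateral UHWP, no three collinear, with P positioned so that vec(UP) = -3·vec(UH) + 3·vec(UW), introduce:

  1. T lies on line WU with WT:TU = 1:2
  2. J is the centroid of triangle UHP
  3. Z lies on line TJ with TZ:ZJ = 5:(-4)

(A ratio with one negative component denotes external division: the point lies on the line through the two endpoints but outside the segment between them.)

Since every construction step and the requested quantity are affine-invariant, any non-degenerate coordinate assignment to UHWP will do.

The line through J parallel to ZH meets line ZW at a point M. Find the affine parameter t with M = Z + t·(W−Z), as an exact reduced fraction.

Set U = (0, 0), H = (1, 0), W = (0, 1), P = (-3, 3); any affine frame gives the same invariant.
1. T lies on line WU with WT:TU = 1:2 ⇒ T = (0, 2/3)
2. J is the centroid of triangle UHP ⇒ J = (-2/3, 1)
3. Z lies on line TJ with TZ:ZJ = 5:(-4) ⇒ Z = (-10/3, 7/3)
through J parallel to ZH: direction (13/3, -7/3); meets ZW at M = (-70/27, 55/27)
M = Z + t·(W−Z) with t = 2/9

t = 2/9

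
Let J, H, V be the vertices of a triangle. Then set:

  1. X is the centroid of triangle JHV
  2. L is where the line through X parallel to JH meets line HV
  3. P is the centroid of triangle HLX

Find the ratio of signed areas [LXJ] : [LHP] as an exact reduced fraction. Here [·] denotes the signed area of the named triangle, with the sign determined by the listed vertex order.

[LXJ]:[LHP] = -3

Work in coordinates with J = (0, 0), H = (1, 0), V = (0, 1).
1. X is the centroid of triangle JHV ⇒ X = (1/3, 1/3)
2. L is where the line through X parallel to JH meets line HV ⇒ L = (2/3, 1/3)
3. P is the centroid of triangle HLX ⇒ P = (2/3, 2/9)
2·[LXJ] = 1/9, 2·[LHP] = -1/27
[LXJ]:[LHP] = 1/9:-1/27 = -3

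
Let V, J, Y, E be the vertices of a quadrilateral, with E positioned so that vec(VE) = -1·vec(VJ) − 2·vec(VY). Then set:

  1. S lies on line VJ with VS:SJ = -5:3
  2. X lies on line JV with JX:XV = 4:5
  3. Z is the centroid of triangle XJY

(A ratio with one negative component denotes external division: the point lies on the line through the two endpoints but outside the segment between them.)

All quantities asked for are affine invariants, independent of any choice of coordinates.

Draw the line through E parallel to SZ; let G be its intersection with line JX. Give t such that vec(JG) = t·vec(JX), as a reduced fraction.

t = 125/4

Assign V = (0, 0), J = (1, 0), Y = (0, 1), E = (-1, -2) — the answer is frame-independent, so this choice is without loss of generality.
1. S lies on line VJ with VS:SJ = -5:3 ⇒ S = (5/2, 0)
2. X lies on line JV with JX:XV = 4:5 ⇒ X = (5/9, 0)
3. Z is the centroid of triangle XJY ⇒ Z = (14/27, 1/3)
through E parallel to SZ: direction (-107/54, 1/3); meets JX at G = (-116/9, 0)
G = J + t·(X−J) with t = 125/4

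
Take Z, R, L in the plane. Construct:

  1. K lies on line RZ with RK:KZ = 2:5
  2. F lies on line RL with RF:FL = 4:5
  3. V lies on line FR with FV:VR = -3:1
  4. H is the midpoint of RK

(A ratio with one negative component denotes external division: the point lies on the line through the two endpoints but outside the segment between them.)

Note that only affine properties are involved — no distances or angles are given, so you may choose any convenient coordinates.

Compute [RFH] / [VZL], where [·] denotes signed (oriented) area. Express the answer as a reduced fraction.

Set Z = (0, 0), R = (1, 0), L = (0, 1); any affine frame gives the same invariant.
1. K lies on line RZ with RK:KZ = 2:5 ⇒ K = (5/7, 0)
2. F lies on line RL with RF:FL = 4:5 ⇒ F = (5/9, 4/9)
3. V lies on line FR with FV:VR = -3:1 ⇒ V = (11/9, -2/9)
4. H is the midpoint of RK ⇒ H = (6/7, 0)
2·[RFH] = 4/63, 2·[VZL] = -11/9
[RFH]:[VZL] = 4/63:-11/9 = -4/77

[RFH]:[VZL] = -4/77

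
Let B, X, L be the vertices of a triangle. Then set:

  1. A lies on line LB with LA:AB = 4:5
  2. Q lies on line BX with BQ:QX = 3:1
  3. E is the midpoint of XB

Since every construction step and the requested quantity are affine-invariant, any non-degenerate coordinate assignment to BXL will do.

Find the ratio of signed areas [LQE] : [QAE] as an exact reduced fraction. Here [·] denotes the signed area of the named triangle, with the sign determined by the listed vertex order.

[LQE]:[QAE] = -9/5

Set B = (0, 0), X = (1, 0), L = (0, 1); any affine frame gives the same invariant.
1. A lies on line LB with LA:AB = 4:5 ⇒ A = (0, 5/9)
2. Q lies on line BX with BQ:QX = 3:1 ⇒ Q = (3/4, 0)
3. E is the midpoint of XB ⇒ E = (1/2, 0)
2·[LQE] = -1/4, 2·[QAE] = 5/36
[LQE]:[QAE] = -1/4:5/36 = -9/5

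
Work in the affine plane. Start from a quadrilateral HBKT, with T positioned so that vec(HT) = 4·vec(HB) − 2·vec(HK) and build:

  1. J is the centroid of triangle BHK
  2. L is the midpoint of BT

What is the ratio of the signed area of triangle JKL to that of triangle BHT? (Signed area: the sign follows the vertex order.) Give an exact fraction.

Choose coordinates H = (0, 0), B = (1, 0), K = (0, 1), T = (4, -2).
1. J is the centroid of triangle BHK ⇒ J = (1/3, 1/3)
2. L is the midpoint of BT ⇒ L = (5/2, -1)
2·[JKL] = -1, 2·[BHT] = 2
[JKL]:[BHT] = -1:2 = -1/2

[JKL]:[BHT] = -1/2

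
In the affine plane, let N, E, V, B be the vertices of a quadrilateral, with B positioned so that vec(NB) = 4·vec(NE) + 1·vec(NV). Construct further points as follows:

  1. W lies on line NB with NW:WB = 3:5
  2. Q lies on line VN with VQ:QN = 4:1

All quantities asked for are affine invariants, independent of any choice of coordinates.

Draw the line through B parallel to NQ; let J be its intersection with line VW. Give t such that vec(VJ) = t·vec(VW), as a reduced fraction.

t = 8/3

Set N = (0, 0), E = (1, 0), V = (0, 1), B = (4, 1); any affine frame gives the same invariant.
1. W lies on line NB with NW:WB = 3:5 ⇒ W = (3/2, 3/8)
2. Q lies on line VN with VQ:QN = 4:1 ⇒ Q = (0, 1/5)
through B parallel to NQ: direction (0, 1/5); meets VW at J = (4, -2/3)
J = V + t·(W−V) with t = 8/3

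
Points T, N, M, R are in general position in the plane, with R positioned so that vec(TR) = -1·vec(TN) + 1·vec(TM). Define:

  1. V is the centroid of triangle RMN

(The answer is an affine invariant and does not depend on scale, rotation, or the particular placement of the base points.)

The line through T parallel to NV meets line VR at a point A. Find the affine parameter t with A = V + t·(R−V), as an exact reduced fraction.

t = 2

Set T = (0, 0), N = (1, 0), M = (0, 1), R = (-1, 1); any affine frame gives the same invariant.
1. V is the centroid of triangle RMN ⇒ V = (0, 2/3)
through T parallel to NV: direction (-1, 2/3); meets VR at A = (-2, 4/3)
A = V + t·(R−V) with t = 2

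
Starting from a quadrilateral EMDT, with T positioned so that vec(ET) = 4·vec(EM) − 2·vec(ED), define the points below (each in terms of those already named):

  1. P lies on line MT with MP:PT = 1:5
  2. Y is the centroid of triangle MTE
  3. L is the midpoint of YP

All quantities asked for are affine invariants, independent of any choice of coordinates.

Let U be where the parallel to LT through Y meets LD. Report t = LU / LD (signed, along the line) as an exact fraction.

Choose coordinates E = (0, 0), M = (1, 0), D = (0, 1), T = (4, -2).
1. P lies on line MT with MP:PT = 1:5 ⇒ P = (3/2, -1/3)
2. Y is the centroid of triangle MTE ⇒ Y = (5/3, -2/3)
3. L is the midpoint of YP ⇒ L = (19/12, -1/2)
through Y parallel to LT: direction (29/12, -3/2); meets LD at U = (209/108, -5/6)
U = L + t·(D−L) with t = -2/9

t = -2/9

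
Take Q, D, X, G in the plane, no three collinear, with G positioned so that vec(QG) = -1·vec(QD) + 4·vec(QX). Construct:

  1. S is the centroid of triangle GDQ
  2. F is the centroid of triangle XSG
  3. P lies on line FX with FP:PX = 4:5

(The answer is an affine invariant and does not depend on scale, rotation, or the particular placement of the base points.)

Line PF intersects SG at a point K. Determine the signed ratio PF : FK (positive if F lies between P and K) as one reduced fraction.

Set Q = (0, 0), D = (1, 0), X = (0, 1), G = (-1, 4); any affine frame gives the same invariant.
1. S is the centroid of triangle GDQ ⇒ S = (0, 4/3)
2. F is the centroid of triangle XSG ⇒ F = (-1/3, 19/9)
3. P lies on line FX with FP:PX = 4:5 ⇒ P = (-5/27, 131/81)
line PF meets SG at K = (-1/2, 8/3)
F = P + t·(K−P) with t = 8/17, so PF:FK = 8/17:9/17

PF:FK = 8/9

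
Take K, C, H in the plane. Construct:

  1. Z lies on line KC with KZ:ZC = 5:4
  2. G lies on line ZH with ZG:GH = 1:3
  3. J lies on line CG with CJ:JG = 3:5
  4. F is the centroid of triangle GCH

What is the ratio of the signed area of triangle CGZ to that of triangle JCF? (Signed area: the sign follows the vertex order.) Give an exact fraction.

Work in coordinates with K = (0, 0), C = (1, 0), H = (0, 1).
1. Z lies on line KC with KZ:ZC = 5:4 ⇒ Z = (5/9, 0)
2. G lies on line ZH with ZG:GH = 1:3 ⇒ G = (5/12, 1/4)
3. J lies on line CG with CJ:JG = 3:5 ⇒ J = (25/32, 3/32)
4. F is the centroid of triangle GCH ⇒ F = (17/36, 5/12)
2·[CGZ] = 1/9, 2·[JCF] = 1/24
[CGZ]:[JCF] = 1/9:1/24 = 8/3

[CGZ]:[JCF] = 8/3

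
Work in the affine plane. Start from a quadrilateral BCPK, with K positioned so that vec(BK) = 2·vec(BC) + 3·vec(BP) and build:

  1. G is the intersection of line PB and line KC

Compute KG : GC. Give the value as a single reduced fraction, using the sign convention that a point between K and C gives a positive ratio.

KG:GC = -2

Assign B = (0, 0), C = (1, 0), P = (0, 1), K = (2, 3) — the answer is frame-independent, so this choice is without loss of generality.
1. G is the intersection of line PB and line KC ⇒ G = (0, -3)
G = K + t·(C−K) with t = 2, so KG:GC = t:(1−t) = 2:-1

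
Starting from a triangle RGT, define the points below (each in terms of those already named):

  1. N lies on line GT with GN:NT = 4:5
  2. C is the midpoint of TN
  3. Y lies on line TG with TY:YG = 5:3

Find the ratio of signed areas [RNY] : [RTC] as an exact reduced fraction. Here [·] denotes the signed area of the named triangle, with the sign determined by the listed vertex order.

[RNY]:[RTC] = 1/4

Choose coordinates R = (0, 0), G = (1, 0), T = (0, 1).
1. N lies on line GT with GN:NT = 4:5 ⇒ N = (5/9, 4/9)
2. C is the midpoint of TN ⇒ C = (5/18, 13/18)
3. Y lies on line TG with TY:YG = 5:3 ⇒ Y = (5/8, 3/8)
2·[RNY] = -5/72, 2·[RTC] = -5/18
[RNY]:[RTC] = -5/72:-5/18 = 1/4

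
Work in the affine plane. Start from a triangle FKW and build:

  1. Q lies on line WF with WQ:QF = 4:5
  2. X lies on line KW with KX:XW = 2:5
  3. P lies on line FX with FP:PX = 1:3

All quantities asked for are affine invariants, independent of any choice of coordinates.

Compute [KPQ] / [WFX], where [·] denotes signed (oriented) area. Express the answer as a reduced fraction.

[KPQ]:[WFX] = -97/180

Work in coordinates with F = (0, 0), K = (1, 0), W = (0, 1).
1. Q lies on line WF with WQ:QF = 4:5 ⇒ Q = (0, 5/9)
2. X lies on line KW with KX:XW = 2:5 ⇒ X = (5/7, 2/7)
3. P lies on line FX with FP:PX = 1:3 ⇒ P = (5/28, 1/14)
2·[KPQ] = -97/252, 2·[WFX] = 5/7
[KPQ]:[WFX] = -97/252:5/7 = -97/180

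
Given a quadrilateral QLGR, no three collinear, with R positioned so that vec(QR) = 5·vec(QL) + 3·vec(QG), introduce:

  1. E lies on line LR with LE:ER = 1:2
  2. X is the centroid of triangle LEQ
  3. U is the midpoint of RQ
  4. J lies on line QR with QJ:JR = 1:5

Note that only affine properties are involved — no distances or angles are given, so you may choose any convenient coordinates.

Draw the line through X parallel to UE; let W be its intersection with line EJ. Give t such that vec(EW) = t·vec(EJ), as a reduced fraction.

t = 3/4

Work in coordinates with Q = (0, 0), L = (1, 0), G = (0, 1), R = (5, 3).
1. E lies on line LR with LE:ER = 1:2 ⇒ E = (7/3, 1)
2. X is the centroid of triangle LEQ ⇒ X = (10/9, 1/3)
3. U is the midpoint of RQ ⇒ U = (5/2, 3/2)
4. J lies on line QR with QJ:JR = 1:5 ⇒ J = (5/6, 1/2)
through X parallel to UE: direction (-1/6, -1/2); meets EJ at W = (29/24, 5/8)
W = E + t·(J−E) with t = 3/4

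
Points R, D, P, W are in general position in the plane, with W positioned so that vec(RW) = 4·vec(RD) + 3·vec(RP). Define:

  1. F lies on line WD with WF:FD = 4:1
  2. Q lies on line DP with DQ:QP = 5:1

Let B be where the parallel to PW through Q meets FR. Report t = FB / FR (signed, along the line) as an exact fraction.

Work in coordinates with R = (0, 0), D = (1, 0), P = (0, 1), W = (4, 3).
1. F lies on line WD with WF:FD = 4:1 ⇒ F = (8/5, 3/5)
2. Q lies on line DP with DQ:QP = 5:1 ⇒ Q = (1/6, 5/6)
through Q parallel to PW: direction (4, 2); meets FR at B = (-6, -9/4)
B = F + t·(R−F) with t = 19/4

t = 19/4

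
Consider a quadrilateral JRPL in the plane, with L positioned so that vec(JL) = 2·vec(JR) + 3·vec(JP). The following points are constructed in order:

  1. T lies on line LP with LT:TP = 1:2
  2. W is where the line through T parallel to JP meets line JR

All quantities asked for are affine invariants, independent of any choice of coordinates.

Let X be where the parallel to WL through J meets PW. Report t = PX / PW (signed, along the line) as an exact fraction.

Work in coordinates with J = (0, 0), R = (1, 0), P = (0, 1), L = (2, 3).
1. T lies on line LP with LT:TP = 1:2 ⇒ T = (4/3, 7/3)
2. W is where the line through T parallel to JP meets line JR ⇒ W = (4/3, 0)
through J parallel to WL: direction (2/3, 3); meets PW at X = (4/21, 6/7)
X = P + t·(W−P) with t = 1/7

t = 1/7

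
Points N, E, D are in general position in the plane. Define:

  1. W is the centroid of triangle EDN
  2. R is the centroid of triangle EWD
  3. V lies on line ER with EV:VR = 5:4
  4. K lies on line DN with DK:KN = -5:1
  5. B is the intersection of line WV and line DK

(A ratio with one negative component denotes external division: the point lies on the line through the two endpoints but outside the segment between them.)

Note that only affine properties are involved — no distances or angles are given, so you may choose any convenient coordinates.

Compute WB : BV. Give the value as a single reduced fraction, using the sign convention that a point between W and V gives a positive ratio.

Assign N = (0, 0), E = (1, 0), D = (0, 1) — the answer is frame-independent, so this choice is without loss of generality.
1. W is the centroid of triangle EDN ⇒ W = (1/3, 1/3)
2. R is the centroid of triangle EWD ⇒ R = (4/9, 4/9)
3. V lies on line ER with EV:VR = 5:4 ⇒ V = (56/81, 20/81)
4. K lies on line DN with DK:KN = -5:1 ⇒ K = (0, -1/4)
5. B is the intersection of line WV and line DK ⇒ B = (0, 12/29)
B = W + t·(V−W) with t = -27/29, so WB:BV = t:(1−t) = -27/29:56/29

WB:BV = -27/56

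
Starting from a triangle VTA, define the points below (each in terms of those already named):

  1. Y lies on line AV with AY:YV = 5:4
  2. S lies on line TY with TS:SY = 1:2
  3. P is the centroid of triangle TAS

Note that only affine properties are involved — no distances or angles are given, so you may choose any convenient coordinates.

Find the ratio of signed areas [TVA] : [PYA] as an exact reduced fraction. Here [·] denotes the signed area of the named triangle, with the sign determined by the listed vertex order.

Set V = (0, 0), T = (1, 0), A = (0, 1); any affine frame gives the same invariant.
1. Y lies on line AV with AY:YV = 5:4 ⇒ Y = (0, 4/9)
2. S lies on line TY with TS:SY = 1:2 ⇒ S = (2/3, 4/27)
3. P is the centroid of triangle TAS ⇒ P = (5/9, 31/81)
2·[TVA] = -1, 2·[PYA] = -25/81
[TVA]:[PYA] = -1:-25/81 = 81/25

[TVA]:[PYA] = 81/25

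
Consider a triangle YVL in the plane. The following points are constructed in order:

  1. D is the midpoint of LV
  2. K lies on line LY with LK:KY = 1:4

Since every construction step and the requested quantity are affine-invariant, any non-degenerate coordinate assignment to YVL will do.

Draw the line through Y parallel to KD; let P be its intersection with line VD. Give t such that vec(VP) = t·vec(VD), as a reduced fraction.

t = -3

Assign Y = (0, 0), V = (1, 0), L = (0, 1) — the answer is frame-independent, so this choice is without loss of generality.
1. D is the midpoint of LV ⇒ D = (1/2, 1/2)
2. K lies on line LY with LK:KY = 1:4 ⇒ K = (0, 4/5)
through Y parallel to KD: direction (1/2, -3/10); meets VD at P = (5/2, -3/2)
P = V + t·(D−V) with t = -3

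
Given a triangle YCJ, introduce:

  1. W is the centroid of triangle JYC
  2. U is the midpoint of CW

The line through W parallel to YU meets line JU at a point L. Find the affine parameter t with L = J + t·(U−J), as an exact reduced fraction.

t = 3/4

Work in coordinates with Y = (0, 0), C = (1, 0), J = (0, 1).
1. W is the centroid of triangle JYC ⇒ W = (1/3, 1/3)
2. U is the midpoint of CW ⇒ U = (2/3, 1/6)
through W parallel to YU: direction (2/3, 1/6); meets JU at L = (1/2, 3/8)
L = J + t·(U−J) with t = 3/4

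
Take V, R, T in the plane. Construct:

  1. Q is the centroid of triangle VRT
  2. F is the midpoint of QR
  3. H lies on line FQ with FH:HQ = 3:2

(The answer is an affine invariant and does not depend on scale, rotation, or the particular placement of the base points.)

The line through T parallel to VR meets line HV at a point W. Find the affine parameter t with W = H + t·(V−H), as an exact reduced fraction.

t = -11/4

Assign V = (0, 0), R = (1, 0), T = (0, 1) — the answer is frame-independent, so this choice is without loss of generality.
1. Q is the centroid of triangle VRT ⇒ Q = (1/3, 1/3)
2. F is the midpoint of QR ⇒ F = (2/3, 1/6)
3. H lies on line FQ with FH:HQ = 3:2 ⇒ H = (7/15, 4/15)
through T parallel to VR: direction (1, 0); meets HV at W = (7/4, 1)
W = H + t·(V−H) with t = -11/4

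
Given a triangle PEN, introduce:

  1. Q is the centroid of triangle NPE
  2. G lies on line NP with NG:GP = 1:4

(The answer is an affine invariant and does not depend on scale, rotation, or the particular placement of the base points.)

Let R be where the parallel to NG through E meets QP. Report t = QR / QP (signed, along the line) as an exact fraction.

t = -2

Choose coordinates P = (0, 0), E = (1, 0), N = (0, 1).
1. Q is the centroid of triangle NPE ⇒ Q = (1/3, 1/3)
2. G lies on line NP with NG:GP = 1:4 ⇒ G = (0, 4/5)
through E parallel to NG: direction (0, -1/5); meets QP at R = (1, 1)
R = Q + t·(P−Q) with t = -2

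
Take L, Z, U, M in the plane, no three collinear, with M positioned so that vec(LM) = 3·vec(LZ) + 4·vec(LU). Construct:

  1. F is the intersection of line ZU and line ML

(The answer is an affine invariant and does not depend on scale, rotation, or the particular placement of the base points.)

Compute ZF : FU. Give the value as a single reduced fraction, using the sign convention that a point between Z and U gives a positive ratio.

ZF:FU = 4/3

Choose coordinates L = (0, 0), Z = (1, 0), U = (0, 1), M = (3, 4).
1. F is the intersection of line ZU and line ML ⇒ F = (3/7, 4/7)
F = Z + t·(U−Z) with t = 4/7, so ZF:FU = t:(1−t) = 4/7:3/7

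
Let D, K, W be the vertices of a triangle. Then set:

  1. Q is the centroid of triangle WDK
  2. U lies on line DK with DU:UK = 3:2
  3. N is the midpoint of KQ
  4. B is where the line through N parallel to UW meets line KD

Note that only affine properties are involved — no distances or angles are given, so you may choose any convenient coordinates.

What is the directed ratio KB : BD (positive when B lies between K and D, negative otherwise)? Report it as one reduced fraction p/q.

Assign D = (0, 0), K = (1, 0), W = (0, 1) — the answer is frame-independent, so this choice is without loss of generality.
1. Q is the centroid of triangle WDK ⇒ Q = (1/3, 1/3)
2. U lies on line DK with DU:UK = 3:2 ⇒ U = (3/5, 0)
3. N is the midpoint of KQ ⇒ N = (2/3, 1/6)
4. B is where the line through N parallel to UW meets line KD ⇒ B = (23/30, 0)
B = K + t·(D−K) with t = 7/30, so KB:BD = t:(1−t) = 7/30:23/30

KB:BD = 7/23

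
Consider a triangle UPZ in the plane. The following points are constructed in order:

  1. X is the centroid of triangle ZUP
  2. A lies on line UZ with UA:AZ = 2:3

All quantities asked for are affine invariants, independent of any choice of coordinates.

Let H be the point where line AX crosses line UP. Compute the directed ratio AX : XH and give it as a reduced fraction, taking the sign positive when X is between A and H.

Choose coordinates U = (0, 0), P = (1, 0), Z = (0, 1).
1. X is the centroid of triangle ZUP ⇒ X = (1/3, 1/3)
2. A lies on line UZ with UA:AZ = 2:3 ⇒ A = (0, 2/5)
line AX meets UP at H = (2, 0)
X = A + t·(H−A) with t = 1/6, so AX:XH = 1/6:5/6

AX:XH = 1/5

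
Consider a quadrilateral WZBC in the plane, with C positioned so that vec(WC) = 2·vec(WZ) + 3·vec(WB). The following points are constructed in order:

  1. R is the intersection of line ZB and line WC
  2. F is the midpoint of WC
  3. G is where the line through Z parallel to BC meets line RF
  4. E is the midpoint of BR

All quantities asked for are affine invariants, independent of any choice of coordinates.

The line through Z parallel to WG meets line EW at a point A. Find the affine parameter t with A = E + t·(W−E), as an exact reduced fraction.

t = 4

Work in coordinates with W = (0, 0), Z = (1, 0), B = (0, 1), C = (2, 3).
1. R is the intersection of line ZB and line WC ⇒ R = (2/5, 3/5)
2. F is the midpoint of WC ⇒ F = (1, 3/2)
3. G is where the line through Z parallel to BC meets line RF ⇒ G = (-2, -3)
4. E is the midpoint of BR ⇒ E = (1/5, 4/5)
through Z parallel to WG: direction (-2, -3); meets EW at A = (-3/5, -12/5)
A = E + t·(W−E) with t = 4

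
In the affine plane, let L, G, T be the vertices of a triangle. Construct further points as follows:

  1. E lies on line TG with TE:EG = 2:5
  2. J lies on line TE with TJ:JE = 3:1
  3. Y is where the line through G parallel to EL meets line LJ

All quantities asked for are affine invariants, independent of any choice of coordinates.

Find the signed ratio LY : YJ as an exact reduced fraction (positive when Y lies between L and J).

Set L = (0, 0), G = (1, 0), T = (0, 1); any affine frame gives the same invariant.
1. E lies on line TG with TE:EG = 2:5 ⇒ E = (2/7, 5/7)
2. J lies on line TE with TJ:JE = 3:1 ⇒ J = (3/14, 11/14)
3. Y is where the line through G parallel to EL meets line LJ ⇒ Y = (-15/7, -55/7)
Y = L + t·(J−L) with t = -10, so LY:YJ = t:(1−t) = -10:11

LY:YJ = -10/11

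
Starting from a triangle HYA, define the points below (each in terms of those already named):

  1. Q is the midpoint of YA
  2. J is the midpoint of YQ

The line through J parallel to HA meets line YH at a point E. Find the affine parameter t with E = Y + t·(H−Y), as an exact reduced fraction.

Assign H = (0, 0), Y = (1, 0), A = (0, 1) — the answer is frame-independent, so this choice is without loss of generality.
1. Q is the midpoint of YA ⇒ Q = (1/2, 1/2)
2. J is the midpoint of YQ ⇒ J = (3/4, 1/4)
through J parallel to HA: direction (0, 1); meets YH at E = (3/4, 0)
E = Y + t·(H−Y) with t = 1/4

t = 1/4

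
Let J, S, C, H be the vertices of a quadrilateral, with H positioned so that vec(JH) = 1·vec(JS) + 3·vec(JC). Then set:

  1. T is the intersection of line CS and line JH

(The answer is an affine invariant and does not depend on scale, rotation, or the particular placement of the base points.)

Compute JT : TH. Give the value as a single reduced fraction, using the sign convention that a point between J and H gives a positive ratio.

Choose coordinates J = (0, 0), S = (1, 0), C = (0, 1), H = (1, 3).
1. T is the intersection of line CS and line JH ⇒ T = (1/4, 3/4)
T = J + t·(H−J) with t = 1/4, so JT:TH = t:(1−t) = 1/4:3/4

JT:TH = 1/3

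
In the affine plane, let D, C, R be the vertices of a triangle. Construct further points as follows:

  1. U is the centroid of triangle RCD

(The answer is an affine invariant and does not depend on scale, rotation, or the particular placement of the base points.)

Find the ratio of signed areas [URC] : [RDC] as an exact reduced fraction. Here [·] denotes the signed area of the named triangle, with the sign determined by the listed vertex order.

[URC]:[RDC] = -1/3

Assign D = (0, 0), C = (1, 0), R = (0, 1) — the answer is frame-independent, so this choice is without loss of generality.
1. U is the centroid of triangle RCD ⇒ U = (1/3, 1/3)
2·[URC] = -1/3, 2·[RDC] = 1
[URC]:[RDC] = -1/3:1 = -1/3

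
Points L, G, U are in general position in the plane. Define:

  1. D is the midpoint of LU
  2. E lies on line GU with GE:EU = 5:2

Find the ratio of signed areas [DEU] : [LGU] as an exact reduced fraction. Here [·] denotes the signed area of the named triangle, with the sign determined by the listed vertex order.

[DEU]:[LGU] = 1/7

Assign L = (0, 0), G = (1, 0), U = (0, 1) — the answer is frame-independent, so this choice is without loss of generality.
1. D is the midpoint of LU ⇒ D = (0, 1/2)
2. E lies on line GU with GE:EU = 5:2 ⇒ E = (2/7, 5/7)
2·[DEU] = 1/7, 2·[LGU] = 1
[DEU]:[LGU] = 1/7:1 = 1/7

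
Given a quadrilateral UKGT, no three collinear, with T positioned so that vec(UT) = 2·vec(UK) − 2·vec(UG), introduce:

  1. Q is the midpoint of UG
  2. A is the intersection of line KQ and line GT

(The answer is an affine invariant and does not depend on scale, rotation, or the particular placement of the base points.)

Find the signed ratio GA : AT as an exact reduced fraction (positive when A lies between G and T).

Set U = (0, 0), K = (1, 0), G = (0, 1), T = (2, -2); any affine frame gives the same invariant.
1. Q is the midpoint of UG ⇒ Q = (0, 1/2)
2. A is the intersection of line KQ and line GT ⇒ A = (1/2, 1/4)
A = G + t·(T−G) with t = 1/4, so GA:AT = t:(1−t) = 1/4:3/4

GA:AT = 1/3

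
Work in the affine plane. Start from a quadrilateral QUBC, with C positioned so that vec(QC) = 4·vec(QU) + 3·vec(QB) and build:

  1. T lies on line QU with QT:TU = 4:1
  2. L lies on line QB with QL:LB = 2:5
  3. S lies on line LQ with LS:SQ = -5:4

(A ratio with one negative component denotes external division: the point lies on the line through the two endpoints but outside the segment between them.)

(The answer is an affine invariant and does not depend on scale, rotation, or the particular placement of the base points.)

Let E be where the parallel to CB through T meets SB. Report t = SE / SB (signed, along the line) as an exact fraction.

Assign Q = (0, 0), U = (1, 0), B = (0, 1), C = (4, 3) — the answer is frame-independent, so this choice is without loss of generality.
1. T lies on line QU with QT:TU = 4:1 ⇒ T = (4/5, 0)
2. L lies on line QB with QL:LB = 2:5 ⇒ L = (0, 2/7)
3. S lies on line LQ with LS:SQ = -5:4 ⇒ S = (0, -8/7)
through T parallel to CB: direction (-4, -2); meets SB at E = (0, -2/5)
E = S + t·(B−S) with t = 26/75

t = 26/75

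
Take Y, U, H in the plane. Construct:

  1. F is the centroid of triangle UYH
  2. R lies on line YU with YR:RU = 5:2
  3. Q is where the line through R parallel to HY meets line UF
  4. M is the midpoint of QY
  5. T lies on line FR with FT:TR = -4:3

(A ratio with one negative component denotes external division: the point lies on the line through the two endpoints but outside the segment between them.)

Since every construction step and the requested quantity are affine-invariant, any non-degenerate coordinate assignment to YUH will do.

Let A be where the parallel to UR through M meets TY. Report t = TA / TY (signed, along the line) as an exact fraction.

t = 15/14

Choose coordinates Y = (0, 0), U = (1, 0), H = (0, 1).
1. F is the centroid of triangle UYH ⇒ F = (1/3, 1/3)
2. R lies on line YU with YR:RU = 5:2 ⇒ R = (5/7, 0)
3. Q is where the line through R parallel to HY meets line UF ⇒ Q = (5/7, 1/7)
4. M is the midpoint of QY ⇒ M = (5/14, 1/14)
5. T lies on line FR with FT:TR = -4:3 ⇒ T = (13/7, -1)
through M parallel to UR: direction (-2/7, 0); meets TY at A = (-13/98, 1/14)
A = T + t·(Y−T) with t = 15/14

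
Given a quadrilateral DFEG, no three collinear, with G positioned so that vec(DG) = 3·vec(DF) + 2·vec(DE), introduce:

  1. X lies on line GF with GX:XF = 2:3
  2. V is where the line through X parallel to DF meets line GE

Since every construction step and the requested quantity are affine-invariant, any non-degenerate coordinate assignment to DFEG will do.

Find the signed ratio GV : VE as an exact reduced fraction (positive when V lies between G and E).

GV:VE = 4

Assign D = (0, 0), F = (1, 0), E = (0, 1), G = (3, 2) — the answer is frame-independent, so this choice is without loss of generality.
1. X lies on line GF with GX:XF = 2:3 ⇒ X = (11/5, 6/5)
2. V is where the line through X parallel to DF meets line GE ⇒ V = (3/5, 6/5)
V = G + t·(E−G) with t = 4/5, so GV:VE = t:(1−t) = 4/5:1/5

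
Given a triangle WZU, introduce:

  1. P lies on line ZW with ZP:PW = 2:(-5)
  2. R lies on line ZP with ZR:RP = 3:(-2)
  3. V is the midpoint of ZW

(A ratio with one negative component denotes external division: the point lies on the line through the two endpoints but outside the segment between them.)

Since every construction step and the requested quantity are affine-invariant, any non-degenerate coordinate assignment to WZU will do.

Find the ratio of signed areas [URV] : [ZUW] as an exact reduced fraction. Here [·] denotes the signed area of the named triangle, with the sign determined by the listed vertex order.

Set W = (0, 0), Z = (1, 0), U = (0, 1); any affine frame gives the same invariant.
1. P lies on line ZW with ZP:PW = 2:(-5) ⇒ P = (5/3, 0)
2. R lies on line ZP with ZR:RP = 3:(-2) ⇒ R = (3, 0)
3. V is the midpoint of ZW ⇒ V = (1/2, 0)
2·[URV] = -5/2, 2·[ZUW] = 1
[URV]:[ZUW] = -5/2:1 = -5/2

[URV]:[ZUW] = -5/2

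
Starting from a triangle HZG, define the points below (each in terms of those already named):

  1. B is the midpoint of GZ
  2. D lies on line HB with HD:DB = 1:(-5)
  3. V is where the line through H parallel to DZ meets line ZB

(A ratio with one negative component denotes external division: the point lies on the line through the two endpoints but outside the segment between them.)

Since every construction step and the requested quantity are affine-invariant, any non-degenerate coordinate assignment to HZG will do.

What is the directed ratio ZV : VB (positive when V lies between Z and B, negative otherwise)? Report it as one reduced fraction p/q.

Work in coordinates with H = (0, 0), Z = (1, 0), G = (0, 1).
1. B is the midpoint of GZ ⇒ B = (1/2, 1/2)
2. D lies on line HB with HD:DB = 1:(-5) ⇒ D = (-1/8, -1/8)
3. V is where the line through H parallel to DZ meets line ZB ⇒ V = (9/10, 1/10)
V = Z + t·(B−Z) with t = 1/5, so ZV:VB = t:(1−t) = 1/5:4/5

ZV:VB = 1/4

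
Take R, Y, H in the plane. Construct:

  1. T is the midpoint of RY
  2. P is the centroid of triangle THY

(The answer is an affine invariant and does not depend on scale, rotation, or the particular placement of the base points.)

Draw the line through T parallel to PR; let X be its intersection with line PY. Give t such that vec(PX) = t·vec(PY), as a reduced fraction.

t = 1/2

Choose coordinates R = (0, 0), Y = (1, 0), H = (0, 1).
1. T is the midpoint of RY ⇒ T = (1/2, 0)
2. P is the centroid of triangle THY ⇒ P = (1/2, 1/3)
through T parallel to PR: direction (-1/2, -1/3); meets PY at X = (3/4, 1/6)
X = P + t·(Y−P) with t = 1/2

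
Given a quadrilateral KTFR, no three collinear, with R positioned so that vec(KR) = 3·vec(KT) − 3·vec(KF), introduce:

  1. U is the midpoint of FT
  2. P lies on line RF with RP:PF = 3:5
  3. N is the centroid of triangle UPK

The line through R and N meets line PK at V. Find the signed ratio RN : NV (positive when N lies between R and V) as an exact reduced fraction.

Choose coordinates K = (0, 0), T = (1, 0), F = (0, 1), R = (3, -3).
1. U is the midpoint of FT ⇒ U = (1/2, 1/2)
2. P lies on line RF with RP:PF = 3:5 ⇒ P = (15/8, -3/2)
3. N is the centroid of triangle UPK ⇒ N = (19/24, -1/3)
line RN meets PK at V = (55/36, -11/9)
N = R + t·(V−R) with t = 3/2, so RN:NV = 3/2:-1/2

RN:NV = -3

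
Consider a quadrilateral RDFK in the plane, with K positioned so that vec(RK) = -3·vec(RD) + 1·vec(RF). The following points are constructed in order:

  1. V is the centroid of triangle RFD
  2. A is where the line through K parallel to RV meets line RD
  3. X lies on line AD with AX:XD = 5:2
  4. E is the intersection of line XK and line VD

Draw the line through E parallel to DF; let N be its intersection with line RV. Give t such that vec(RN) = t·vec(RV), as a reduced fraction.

Assign R = (0, 0), D = (1, 0), F = (0, 1), K = (-3, 1) — the answer is frame-independent, so this choice is without loss of generality.
1. V is the centroid of triangle RFD ⇒ V = (1/3, 1/3)
2. A is where the line through K parallel to RV meets line RD ⇒ A = (-4, 0)
3. X lies on line AD with AX:XD = 5:2 ⇒ X = (-3/7, 0)
4. E is the intersection of line XK and line VD ⇒ E = (6, -5/2)
through E parallel to DF: direction (-1, 1); meets RV at N = (7/4, 7/4)
N = R + t·(V−R) with t = 21/4

t = 21/4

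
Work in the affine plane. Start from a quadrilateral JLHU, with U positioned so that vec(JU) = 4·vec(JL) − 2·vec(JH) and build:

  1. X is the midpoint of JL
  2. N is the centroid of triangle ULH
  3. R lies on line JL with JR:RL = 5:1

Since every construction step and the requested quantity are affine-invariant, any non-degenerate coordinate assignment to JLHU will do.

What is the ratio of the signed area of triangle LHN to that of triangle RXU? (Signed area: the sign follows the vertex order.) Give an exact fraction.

Set J = (0, 0), L = (1, 0), H = (0, 1), U = (4, -2); any affine frame gives the same invariant.
1. X is the midpoint of JL ⇒ X = (1/2, 0)
2. N is the centroid of triangle ULH ⇒ N = (5/3, -1/3)
3. R lies on line JL with JR:RL = 5:1 ⇒ R = (5/6, 0)
2·[LHN] = -1/3, 2·[RXU] = 2/3
[LHN]:[RXU] = -1/3:2/3 = -1/2

[LHN]:[RXU] = -1/2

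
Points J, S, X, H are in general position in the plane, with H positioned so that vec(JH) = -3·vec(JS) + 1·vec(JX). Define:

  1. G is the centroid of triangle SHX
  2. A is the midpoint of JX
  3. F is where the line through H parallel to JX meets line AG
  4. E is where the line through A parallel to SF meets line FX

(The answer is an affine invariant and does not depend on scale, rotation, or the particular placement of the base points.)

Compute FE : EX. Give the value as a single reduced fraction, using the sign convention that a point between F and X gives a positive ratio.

FE:EX = 3/8

Assign J = (0, 0), S = (1, 0), X = (0, 1), H = (-3, 1) — the answer is frame-independent, so this choice is without loss of generality.
1. G is the centroid of triangle SHX ⇒ G = (-2/3, 2/3)
2. A is the midpoint of JX ⇒ A = (0, 1/2)
3. F is where the line through H parallel to JX meets line AG ⇒ F = (-3, 5/4)
4. E is where the line through A parallel to SF meets line FX ⇒ E = (-24/11, 13/11)
E = F + t·(X−F) with t = 3/11, so FE:EX = t:(1−t) = 3/11:8/11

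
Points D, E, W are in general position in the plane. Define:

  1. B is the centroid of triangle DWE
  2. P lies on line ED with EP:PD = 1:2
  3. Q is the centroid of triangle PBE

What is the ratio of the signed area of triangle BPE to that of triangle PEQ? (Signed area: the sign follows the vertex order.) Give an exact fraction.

[BPE]:[PEQ] = 3

Work in coordinates with D = (0, 0), E = (1, 0), W = (0, 1).
1. B is the centroid of triangle DWE ⇒ B = (1/3, 1/3)
2. P lies on line ED with EP:PD = 1:2 ⇒ P = (2/3, 0)
3. Q is the centroid of triangle PBE ⇒ Q = (2/3, 1/9)
2·[BPE] = 1/9, 2·[PEQ] = 1/27
[BPE]:[PEQ] = 1/9:1/27 = 3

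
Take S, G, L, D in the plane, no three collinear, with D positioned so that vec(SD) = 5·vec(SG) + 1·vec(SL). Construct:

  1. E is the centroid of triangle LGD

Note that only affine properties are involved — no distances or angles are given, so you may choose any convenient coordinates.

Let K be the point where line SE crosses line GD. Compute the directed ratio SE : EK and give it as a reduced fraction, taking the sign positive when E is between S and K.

SE:EK = -2/5

Set S = (0, 0), G = (1, 0), L = (0, 1), D = (5, 1); any affine frame gives the same invariant.
1. E is the centroid of triangle LGD ⇒ E = (2, 2/3)
line SE meets GD at K = (-3, -1)
E = S + t·(K−S) with t = -2/3, so SE:EK = -2/3:5/3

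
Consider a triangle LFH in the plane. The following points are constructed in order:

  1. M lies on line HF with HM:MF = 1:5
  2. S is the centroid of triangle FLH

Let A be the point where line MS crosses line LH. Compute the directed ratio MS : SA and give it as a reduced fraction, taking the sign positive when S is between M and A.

Assign L = (0, 0), F = (1, 0), H = (0, 1) — the answer is frame-independent, so this choice is without loss of generality.
1. M lies on line HF with HM:MF = 1:5 ⇒ M = (1/6, 5/6)
2. S is the centroid of triangle FLH ⇒ S = (1/3, 1/3)
line MS meets LH at A = (0, 4/3)
S = M + t·(A−M) with t = -1, so MS:SA = -1:2

MS:SA = -1/2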